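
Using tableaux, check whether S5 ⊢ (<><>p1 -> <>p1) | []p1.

Tableau for the negation ~((<><>p1 -> <>p1) | []p1):
1. ~((<><>p1 -> <>p1) | []p1), u
2. ~(<><>p1 -> <>p1), u
3. ~[]p1, u
4. <><>p1, u
5. ~<>p1, u
6. ~p1, u
7. ~p1, v
8. <>p1, w
9. ~p1, w
10. p1, x
11. ~p1, x
Accessibility: uRu, uRv, uRw, uRx, vRu, vRv, vRw, vRx, wRu, wRv, wRw, wRx, xRu, xRv, xRw, xRx
Branch closes: p1 and ~p1 both at x.
All branches of the negation close; one closing branch shown above.

Valid in S5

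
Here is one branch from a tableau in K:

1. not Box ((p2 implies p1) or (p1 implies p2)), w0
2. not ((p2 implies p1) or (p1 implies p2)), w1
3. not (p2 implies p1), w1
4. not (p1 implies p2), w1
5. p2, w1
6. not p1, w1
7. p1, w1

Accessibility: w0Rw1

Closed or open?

Both p1 and not p1 appear at w1.

Closed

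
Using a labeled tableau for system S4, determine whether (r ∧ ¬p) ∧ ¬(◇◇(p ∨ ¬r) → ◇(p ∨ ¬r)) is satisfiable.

Unsatisfiable

1. (r ∧ ¬p) ∧ ¬(◇◇(p ∨ ¬r) → ◇(p ∨ ¬r)), 0
2. r ∧ ¬p, 0
3. ¬(◇◇(p ∨ ¬r) → ◇(p ∨ ¬r)), 0
4. r, 0
5. ¬p, 0
6. ◇◇(p ∨ ¬r), 0
7. ¬◇(p ∨ ¬r), 0
8. ¬(p ∨ ¬r), 0
9. ◇(p ∨ ¬r), 1
10. ¬(p ∨ ¬r), 1
11. ¬p, 1
12. r, 1
13. p ∨ ¬r, 2
14. ¬(p ∨ ¬r), 2
15. ¬p, 2
16. r, 2
17. ¬r, 2
Accessibility: 0R0, 0R1, 0R2, 1R1, 1R2, 2R2
Branch closes: r and ¬r both at 2.
All branches of the tableau close; one closing branch shown above.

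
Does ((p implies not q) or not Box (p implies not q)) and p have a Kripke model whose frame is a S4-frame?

1. ((p implies not q) or not Box (p implies not q)) and p, w0
2. (p implies not q) or not Box (p implies not q), w0
3. p, w0
4. not Box (p implies not q), w0
5. not (p implies not q), w1
6. p, w1
7. q, w1
Accessibility: w0Rw0, w0Rw1, w1Rw1

Satisfiable (open branch found)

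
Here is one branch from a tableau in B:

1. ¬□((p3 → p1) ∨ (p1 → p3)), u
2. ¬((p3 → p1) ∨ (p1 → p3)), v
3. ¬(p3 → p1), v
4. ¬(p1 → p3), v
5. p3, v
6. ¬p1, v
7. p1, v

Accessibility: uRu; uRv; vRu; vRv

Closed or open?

Yes, closed

Both p1 and ¬p1 appear at v.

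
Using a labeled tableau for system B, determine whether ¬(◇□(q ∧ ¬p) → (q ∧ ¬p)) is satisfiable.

1. ¬(◇□(q ∧ ¬p) → (q ∧ ¬p)), w0
2. ◇□(q ∧ ¬p), w0
3. ¬(q ∧ ¬p), w0
4. p, w0
5. □(q ∧ ¬p), w1
6. q ∧ ¬p, w0
7. q, w0
8. ¬p, w0
Accessibility: w0Rw0, w0Rw1, w1Rw0, w1Rw1
Branch closes: p and ¬p both at w0.
(One branch shown.) All branches close.

Unsatisfiable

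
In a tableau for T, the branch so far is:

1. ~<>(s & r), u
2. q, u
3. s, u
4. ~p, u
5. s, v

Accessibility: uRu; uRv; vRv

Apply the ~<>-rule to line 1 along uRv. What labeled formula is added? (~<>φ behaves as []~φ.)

~<>φ behaves as []~φ: propagate the negated body to each accessible world.

~(s & r), v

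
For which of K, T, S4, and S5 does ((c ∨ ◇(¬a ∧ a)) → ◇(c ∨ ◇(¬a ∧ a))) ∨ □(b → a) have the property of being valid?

T-tableau for the negation ¬(((c ∨ ◇(¬a ∧ a)) → ◇(c ∨ ◇(¬a ∧ a))) ∨ □(b → a)):
1. ¬(((c ∨ ◇(¬a ∧ a)) → ◇(c ∨ ◇(¬a ∧ a))) ∨ □(b → a)), u
2. ¬((c ∨ ◇(¬a ∧ a)) → ◇(c ∨ ◇(¬a ∧ a))), u   [¬∨-rule on 1]
3. ¬□(b → a), u   [¬∨-rule on 1]
4. c ∨ ◇(¬a ∧ a), u   [¬→-rule on 2]
5. ¬◇(c ∨ ◇(¬a ∧ a)), u   [¬→-rule on 2]
6. ¬(c ∨ ◇(¬a ∧ a)), u   [¬◇-rule on 5 via uRu]
7. ¬c, u   [¬∨-rule on 6]
8. ¬◇(¬a ∧ a), u   [¬∨-rule on 6]
9. ¬(¬a ∧ a), u   [¬◇-rule on 8 via uRu]
10. ◇(¬a ∧ a), u   [∨-rule on 4 (branches; this branch)]
11. ¬a, u   [¬∧-rule on 9 (branches; this branch)]
12. ¬(b → a), v   [¬□-rule on 3: fresh world v, uRv]
13. b, v   [¬→-rule on 12]
14. ¬a, v   [¬→-rule on 12]
15. ¬(c ∨ ◇(¬a ∧ a)), v   [¬◇-rule on 5 via uRv]
16. ¬c, v   [¬∨-rule on 15]
17. ¬◇(¬a ∧ a), v   [¬∨-rule on 15]
18. ¬(¬a ∧ a), v   [¬◇-rule on 8 via uRv]
19. ¬a ∧ a, w   [◇-rule on 10: fresh world w, uRw]
20. ¬a, w   [∧-rule on 19]
21. a, w   [∧-rule on 19]
Accessibility: uRu, uRv, uRw, vRv, wRw
Branch closes: a and ¬a both at w.
Every branch closes (one shown): valid in T, hence also in S4, S5 (every theorem of T is a theorem of S4 and S5).
K-tableau for the negation ¬(((c ∨ ◇(¬a ∧ a)) → ◇(c ∨ ◇(¬a ∧ a))) ∨ □(b → a)):
1. ¬(((c ∨ ◇(¬a ∧ a)) → ◇(c ∨ ◇(¬a ∧ a))) ∨ □(b → a)), u
2. ¬((c ∨ ◇(¬a ∧ a)) → ◇(c ∨ ◇(¬a ∧ a))), u   [¬∨-rule on 1]
3. ¬□(b → a), u   [¬∨-rule on 1]
4. c ∨ ◇(¬a ∧ a), u   [¬→-rule on 2]
5. ¬◇(c ∨ ◇(¬a ∧ a)), u   [¬→-rule on 2]
6. c, u   [∨-rule on 4 (branches; this branch)]
7. ¬(b → a), v   [¬□-rule on 3: fresh world v, uRv]
8. b, v   [¬→-rule on 7]
9. ¬a, v   [¬→-rule on 7]
10. ¬(c ∨ ◇(¬a ∧ a)), v   [¬◇-rule on 5 via uRv]
11. ¬c, v   [¬∨-rule on 10]
12. ¬◇(¬a ∧ a), v   [¬∨-rule on 10]
Accessibility: uRv
Complete open branch: countermodel on a K-frame, so not valid in K.

T, S4, S5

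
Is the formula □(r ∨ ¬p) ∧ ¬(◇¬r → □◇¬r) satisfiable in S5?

1. □(r ∨ ¬p) ∧ ¬(◇¬r → □◇¬r), w0
2. □(r ∨ ¬p), w0
3. ¬(◇¬r → □◇¬r), w0
4. ◇¬r, w0
5. ¬□◇¬r, w0
6. r ∨ ¬p, w0
7. ¬p, w0
8. ¬r, w1
9. r ∨ ¬p, w1
10. ¬p, w1
11. ¬◇¬r, w2
12. r ∨ ¬p, w2
13. r, w0
14. r, w1
Accessibility: w0Rw0, w0Rw1, w0Rw2, w1Rw0, w1Rw1, w1Rw2, w2Rw0, w2Rw1, w2Rw2
Branch closes: r and ¬r both at w1.
Every branch closes; the branch above is one of them.

Unsatisfiable (every branch closes)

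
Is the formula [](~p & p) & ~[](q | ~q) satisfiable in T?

Unsatisfiable

1. [](~p & p) & ~[](q | ~q), u
2. [](~p & p), u
3. ~[](q | ~q), u
4. ~p & p, u
5. ~p, u
6. p, u
Accessibility: uRu
Branch closes: p and ~p both at u.
(One branch shown.) All branches close.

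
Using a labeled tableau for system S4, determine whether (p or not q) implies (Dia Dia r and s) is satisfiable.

Satisfiable (open branch found)

1. (p or not q) implies (Dia Dia r and s), w0
2. Dia Dia r and s, w0
3. Dia Dia r, w0
4. s, w0
5. Dia r, w1
6. r, w2
Accessibility: w0Rw0, w0Rw1, w0Rw2, w1Rw1, w1Rw2, w2Rw2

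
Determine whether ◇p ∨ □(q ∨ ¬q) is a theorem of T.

Valid in T

Tableau for the negation ¬(◇p ∨ □(q ∨ ¬q)):
1. ¬(◇p ∨ □(q ∨ ¬q)), w0
2. ¬◇p, w0
3. ¬□(q ∨ ¬q), w0
4. ¬p, w0
5. ¬(q ∨ ¬q), w1
6. ¬q, w1
7. q, w1
Accessibility: w0Rw0, w0Rw1, w1Rw1
Branch closes: q and ¬q both at w1.
All branches of the negation close; one closing branch shown above.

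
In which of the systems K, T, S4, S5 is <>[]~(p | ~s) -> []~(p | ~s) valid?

S5

S4-tableau for the negation ~(<>[]~(p | ~s) -> []~(p | ~s)):
1. ~(<>[]~(p | ~s) -> []~(p | ~s)), w0
2. <>[]~(p | ~s), w0
3. ~[]~(p | ~s), w0
4. []~(p | ~s), w1
5. ~(p | ~s), w1
6. ~p, w1
7. s, w1
8. p | ~s, w2
9. ~s, w2
Accessibility: w0Rw0, w0Rw1, w0Rw2, w1Rw1, w2Rw2
Complete open branch: countermodel on an S4-frame, so not valid in S4, nor in K, T (the same frame is also a K-frame and a T-frame).
S5-tableau for the negation ~(<>[]~(p | ~s) -> []~(p | ~s)):
1. ~(<>[]~(p | ~s) -> []~(p | ~s)), w0
2. <>[]~(p | ~s), w0
3. ~[]~(p | ~s), w0
4. []~(p | ~s), w1
5. ~(p | ~s), w0
6. ~p, w0
7. s, w0
8. ~(p | ~s), w1
9. ~p, w1
10. s, w1
11. p | ~s, w2
12. ~(p | ~s), w2
13. ~p, w2
14. s, w2
15. ~s, w2
Accessibility: w0Rw0, w0Rw1, w0Rw2, w1Rw0, w1Rw1, w1Rw2, w2Rw0, w2Rw1, w2Rw2
Branch closes: s and ~s both at w2.
Every branch closes (one shown): valid in S5.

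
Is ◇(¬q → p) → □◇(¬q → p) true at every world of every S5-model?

Tableau for the negation ¬(◇(¬q → p) → □◇(¬q → p)):
1. ¬(◇(¬q → p) → □◇(¬q → p)), w0
2. ◇(¬q → p), w0
3. ¬□◇(¬q → p), w0
4. ¬q → p, w1
5. p, w1
6. ¬◇(¬q → p), w2
7. ¬(¬q → p), w0
8. ¬q, w0
9. ¬p, w0
10. ¬(¬q → p), w1
11. ¬q, w1
12. ¬p, w1
Accessibility: w0Rw0, w0Rw1, w0Rw2, w1Rw0, w1Rw1, w1Rw2, w2Rw0, w2Rw1, w2Rw2
Branch closes: p and ¬p both at w1.
All branches of the negation close; one closing branch shown above.

Valid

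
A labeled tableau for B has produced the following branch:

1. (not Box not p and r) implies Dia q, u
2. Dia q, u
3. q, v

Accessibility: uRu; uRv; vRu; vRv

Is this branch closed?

There is no literal clash: for every atom and world, at most one sign appears.

No, open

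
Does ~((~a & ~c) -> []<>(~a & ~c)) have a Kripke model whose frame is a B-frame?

1. ~((~a & ~c) -> []<>(~a & ~c)), u
2. ~a & ~c, u
3. ~[]<>(~a & ~c), u
4. ~a, u
5. ~c, u
6. ~<>(~a & ~c), v
7. ~(~a & ~c), u
8. ~(~a & ~c), v
9. c, u
Accessibility: uRu, uRv, vRu, vRv
Branch closes: c and ~c both at u.
(One branch shown.) All branches close.

Unsatisfiable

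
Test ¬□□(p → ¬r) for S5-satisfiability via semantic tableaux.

Yes, satisfiable

1. ¬□□(p → ¬r), w0
2. ¬□(p → ¬r), w1
3. ¬(p → ¬r), w2
4. p, w2
5. r, w2
Accessibility: w0Rw0, w0Rw1, w0Rw2, w1Rw0, w1Rw1, w1Rw2, w2Rw0, w2Rw1, w2Rw2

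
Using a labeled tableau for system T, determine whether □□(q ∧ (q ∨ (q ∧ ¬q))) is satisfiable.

Satisfiable (open branch found)

1. □□(q ∧ (q ∨ (q ∧ ¬q))), u
2. □(q ∧ (q ∨ (q ∧ ¬q))), u
3. q ∧ (q ∨ (q ∧ ¬q)), u
4. q, u
5. q ∨ (q ∧ ¬q), u
Accessibility: uRu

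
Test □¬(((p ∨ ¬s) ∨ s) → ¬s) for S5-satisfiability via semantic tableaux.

1. □¬(((p ∨ ¬s) ∨ s) → ¬s), 0
2. ¬(((p ∨ ¬s) ∨ s) → ¬s), 0   [□-rule on 1 via 0R0]
3. (p ∨ ¬s) ∨ s, 0   [¬→-rule on 2]
4. s, 0   [¬→-rule on 2]
Accessibility: 0R0

Satisfiable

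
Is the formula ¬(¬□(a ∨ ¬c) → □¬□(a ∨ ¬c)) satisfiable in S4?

1. ¬(¬□(a ∨ ¬c) → □¬□(a ∨ ¬c)), w0
2. ¬□(a ∨ ¬c), w0
3. ¬□¬□(a ∨ ¬c), w0
4. ¬(a ∨ ¬c), w1
5. ¬a, w1
6. c, w1
7. □(a ∨ ¬c), w2
8. a ∨ ¬c, w2
9. ¬c, w2
Accessibility: w0Rw0, w0Rw1, w0Rw2, w1Rw1, w2Rw2

Satisfiable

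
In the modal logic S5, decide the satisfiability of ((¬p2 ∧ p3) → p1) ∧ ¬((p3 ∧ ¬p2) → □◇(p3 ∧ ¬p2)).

No, unsatisfiable

1. ((¬p2 ∧ p3) → p1) ∧ ¬((p3 ∧ ¬p2) → □◇(p3 ∧ ¬p2)), w0
2. (¬p2 ∧ p3) → p1, w0
3. ¬((p3 ∧ ¬p2) → □◇(p3 ∧ ¬p2)), w0
4. p3 ∧ ¬p2, w0
5. ¬□◇(p3 ∧ ¬p2), w0
6. p3, w0
7. ¬p2, w0
8. p1, w0
9. ¬◇(p3 ∧ ¬p2), w1
10. ¬(p3 ∧ ¬p2), w0
11. ¬(p3 ∧ ¬p2), w1
12. p2, w0
Accessibility: w0Rw0, w0Rw1, w1Rw0, w1Rw1
Branch closes: p2 and ¬p2 both at w0.
(One branch shown.) All branches close.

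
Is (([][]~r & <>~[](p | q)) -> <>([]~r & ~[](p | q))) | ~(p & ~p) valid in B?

Tableau for the negation ~((([][]~r & <>~[](p | q)) -> <>([]~r & ~[](p | q))) | ~(p & ~p)):
1. ~((([][]~r & <>~[](p | q)) -> <>([]~r & ~[](p | q))) | ~(p & ~p)), 0
2. ~(([][]~r & <>~[](p | q)) -> <>([]~r & ~[](p | q))), 0
3. p & ~p, 0
4. [][]~r & <>~[](p | q), 0
5. ~<>([]~r & ~[](p | q)), 0
6. p, 0
7. ~p, 0
Accessibility: 0R0
Branch closes: p and ~p both at 0.
Every branch of the negation's tableau closes; the branch above is one of them.

Valid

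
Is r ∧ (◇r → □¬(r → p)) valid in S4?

Tableau for the negation ¬(r ∧ (◇r → □¬(r → p))):
1. ¬(r ∧ (◇r → □¬(r → p))), 0
2. ¬(◇r → □¬(r → p)), 0   [¬∧-rule on 1 (branches; this branch)]
3. ◇r, 0   [¬→-rule on 2]
4. ¬□¬(r → p), 0   [¬→-rule on 2]
5. r, 1   [◇-rule on 3: fresh world 1, 0R1]
6. r → p, 2   [¬□-rule on 4: fresh world 2, 0R2]
7. p, 2   [→-rule on 6 (branches; this branch)]
Accessibility: 0R0, 0R1, 0R2, 1R1, 2R2
The negation has an open branch (countermodel exists).

Invalid (countermodel exists)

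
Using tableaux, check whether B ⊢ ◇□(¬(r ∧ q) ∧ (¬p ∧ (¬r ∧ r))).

Invalid (countermodel exists)

Tableau for the negation ¬◇□(¬(r ∧ q) ∧ (¬p ∧ (¬r ∧ r))):
1. ¬◇□(¬(r ∧ q) ∧ (¬p ∧ (¬r ∧ r))), u
2. ¬□(¬(r ∧ q) ∧ (¬p ∧ (¬r ∧ r))), u
3. ¬(¬(r ∧ q) ∧ (¬p ∧ (¬r ∧ r))), v
4. ¬□(¬(r ∧ q) ∧ (¬p ∧ (¬r ∧ r))), v
5. ¬(¬p ∧ (¬r ∧ r)), v
6. ¬(¬r ∧ r), v
7. ¬r, v
8. ¬(¬(r ∧ q) ∧ (¬p ∧ (¬r ∧ r))), w
9. ¬(¬p ∧ (¬r ∧ r)), w
10. ¬(¬r ∧ r), w
11. ¬r, w
Accessibility: uRu, uRv, vRu, vRv, vRw, wRv, wRw
The negation has an open branch (countermodel exists).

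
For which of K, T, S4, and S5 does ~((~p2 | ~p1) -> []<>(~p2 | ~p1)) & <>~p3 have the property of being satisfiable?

K, T, S4

S5-tableau for the formula:
1. ~((~p2 | ~p1) -> []<>(~p2 | ~p1)) & <>~p3, 0
2. ~((~p2 | ~p1) -> []<>(~p2 | ~p1)), 0
3. <>~p3, 0
4. ~p2 | ~p1, 0
5. ~[]<>(~p2 | ~p1), 0
6. ~p1, 0
7. ~p3, 1
8. ~<>(~p2 | ~p1), 2
9. ~(~p2 | ~p1), 0
10. p2, 0
11. p1, 0
Accessibility: 0R0, 0R1, 0R2, 1R0, 1R1, 1R2, 2R0, 2R1, 2R2
Branch closes: p1 and ~p1 both at 0.
Every branch closes (one shown): unsatisfiable in S5.
S4-tableau for the formula:
1. ~((~p2 | ~p1) -> []<>(~p2 | ~p1)) & <>~p3, 0
2. ~((~p2 | ~p1) -> []<>(~p2 | ~p1)), 0
3. <>~p3, 0
4. ~p2 | ~p1, 0
5. ~[]<>(~p2 | ~p1), 0
6. ~p1, 0
7. ~p3, 1
8. ~<>(~p2 | ~p1), 2
9. ~(~p2 | ~p1), 2
10. p2, 2
11. p1, 2
Accessibility: 0R0, 0R1, 0R2, 1R1, 2R2
Complete open branch: satisfiable in S4, hence also in K, T (this S4-model is also a K-model and a T-model).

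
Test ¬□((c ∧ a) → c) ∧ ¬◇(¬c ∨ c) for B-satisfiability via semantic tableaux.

1. ¬□((c ∧ a) → c) ∧ ¬◇(¬c ∨ c), u
2. ¬□((c ∧ a) → c), u
3. ¬◇(¬c ∨ c), u
4. ¬(¬c ∨ c), u
5. c, u
6. ¬c, u
Accessibility: uRu
Branch closes: c and ¬c both at u.
(One branch shown.) All branches close.

Unsatisfiable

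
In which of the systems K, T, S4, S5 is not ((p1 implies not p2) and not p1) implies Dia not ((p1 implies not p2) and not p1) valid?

K-tableau for the negation not (not ((p1 implies not p2) and not p1) implies Dia not ((p1 implies not p2) and not p1)):
1. not (not ((p1 implies not p2) and not p1) implies Dia not ((p1 implies not p2) and not p1)), u
2. not ((p1 implies not p2) and not p1), u
3. not Dia not ((p1 implies not p2) and not p1), u
4. p1, u
Complete open branch: countermodel on a K-frame, so not valid in K.
T-tableau for the negation not (not ((p1 implies not p2) and not p1) implies Dia not ((p1 implies not p2) and not p1)):
1. not (not ((p1 implies not p2) and not p1) implies Dia not ((p1 implies not p2) and not p1)), u
2. not ((p1 implies not p2) and not p1), u
3. not Dia not ((p1 implies not p2) and not p1), u
4. (p1 implies not p2) and not p1, u
5. p1 implies not p2, u
6. not p1, u
7. not (p1 implies not p2), u
8. p1, u
9. p2, u
Accessibility: uRu
Branch closes: p1 and not p1 both at u.
Every branch closes (one shown): valid in T, hence also in S4, S5 (every theorem of T is a theorem of S4 and S5).

T, S4, S5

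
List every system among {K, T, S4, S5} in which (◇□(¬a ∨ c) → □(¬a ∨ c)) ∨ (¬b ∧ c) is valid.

S5

S4-tableau for the negation ¬((◇□(¬a ∨ c) → □(¬a ∨ c)) ∨ (¬b ∧ c)):
1. ¬((◇□(¬a ∨ c) → □(¬a ∨ c)) ∨ (¬b ∧ c)), u
2. ¬(◇□(¬a ∨ c) → □(¬a ∨ c)), u
3. ¬(¬b ∧ c), u
4. ◇□(¬a ∨ c), u
5. ¬□(¬a ∨ c), u
6. ¬c, u
7. □(¬a ∨ c), v
8. ¬a ∨ c, v
9. c, v
10. ¬(¬a ∨ c), w
11. a, w
12. ¬c, w
Accessibility: uRu, uRv, uRw, vRv, wRw
Complete open branch: countermodel on an S4-frame, so not valid in S4, nor in K, T (the same frame is also a K-frame and a T-frame).
S5-tableau for the negation ¬((◇□(¬a ∨ c) → □(¬a ∨ c)) ∨ (¬b ∧ c)):
1. ¬((◇□(¬a ∨ c) → □(¬a ∨ c)) ∨ (¬b ∧ c)), u
2. ¬(◇□(¬a ∨ c) → □(¬a ∨ c)), u
3. ¬(¬b ∧ c), u
4. ◇□(¬a ∨ c), u
5. ¬□(¬a ∨ c), u
6. ¬c, u
7. □(¬a ∨ c), v
8. ¬a ∨ c, u
9. ¬a ∨ c, v
10. ¬a, u
11. c, v
12. ¬(¬a ∨ c), w
13. a, w
14. ¬c, w
15. ¬a ∨ c, w
16. c, w
Accessibility: uRu, uRv, uRw, vRu, vRv, vRw, wRu, wRv, wRw
Branch closes: c and ¬c both at w.
Every branch closes (one shown): valid in S5.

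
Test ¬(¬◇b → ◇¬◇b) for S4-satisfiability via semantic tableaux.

Unsatisfiable (every branch closes)

1. ¬(¬◇b → ◇¬◇b), u
2. ¬◇b, u
3. ¬◇¬◇b, u
4. ¬b, u
5. ◇b, u
6. b, v
7. ¬b, v
Accessibility: uRu, uRv, vRv
Branch closes: b and ¬b both at v.
Every branch closes; the branch above is one of them.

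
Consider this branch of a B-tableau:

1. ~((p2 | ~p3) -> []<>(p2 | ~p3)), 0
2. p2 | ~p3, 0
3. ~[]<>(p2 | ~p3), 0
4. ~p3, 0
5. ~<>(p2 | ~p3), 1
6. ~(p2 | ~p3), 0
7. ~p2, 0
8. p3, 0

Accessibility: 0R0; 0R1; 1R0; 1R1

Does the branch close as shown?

Closed

Both p3 and ~p3 appear at 0.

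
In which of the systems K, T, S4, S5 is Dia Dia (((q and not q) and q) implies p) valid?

T, S4, S5

T-tableau for the negation not Dia Dia (((q and not q) and q) implies p):
1. not Dia Dia (((q and not q) and q) implies p), u
2. not Dia (((q and not q) and q) implies p), u
3. not (((q and not q) and q) implies p), u
4. (q and not q) and q, u
5. not p, u
6. q and not q, u
7. q, u
8. not q, u
Accessibility: uRu
Branch closes: q and not q both at u.
Every branch closes (one shown): valid in T, hence also in S4, S5 (every theorem of T is a theorem of S4 and S5).
K-tableau for the negation not Dia Dia (((q and not q) and q) implies p):
1. not Dia Dia (((q and not q) and q) implies p), u
Complete open branch: countermodel on a K-frame, so not valid in K.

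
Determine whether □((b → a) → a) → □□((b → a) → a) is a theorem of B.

Tableau for the negation ¬(□((b → a) → a) → □□((b → a) → a)):
1. ¬(□((b → a) → a) → □□((b → a) → a)), 0
2. □((b → a) → a), 0   [¬→-rule on 1]
3. ¬□□((b → a) → a), 0   [¬→-rule on 1]
4. (b → a) → a, 0   [□-rule on 2 via 0R0]
5. a, 0   [→-rule on 4 (branches; this branch)]
6. ¬□((b → a) → a), 1   [¬□-rule on 3: fresh world 1, 0R1]
7. (b → a) → a, 1   [□-rule on 2 via 0R1]
8. a, 1   [→-rule on 7 (branches; this branch)]
9. ¬((b → a) → a), 2   [¬□-rule on 6: fresh world 2, 1R2]
10. b → a, 2   [¬→-rule on 9]
11. ¬a, 2   [¬→-rule on 9]
12. ¬b, 2   [→-rule on 10 (branches; this branch)]
Accessibility: 0R0, 0R1, 1R0, 1R1, 1R2, 2R1, 2R2
The negation has an open branch (countermodel exists).

Not valid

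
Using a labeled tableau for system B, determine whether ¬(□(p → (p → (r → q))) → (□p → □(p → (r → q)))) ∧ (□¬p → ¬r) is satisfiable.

Unsatisfiable (every branch closes)

1. ¬(□(p → (p → (r → q))) → (□p → □(p → (r → q)))) ∧ (□¬p → ¬r), w0
2. ¬(□(p → (p → (r → q))) → (□p → □(p → (r → q)))), w0
3. □¬p → ¬r, w0
4. □(p → (p → (r → q))), w0
5. ¬(□p → □(p → (r → q))), w0
6. □p, w0
7. ¬□(p → (r → q)), w0
8. p → (p → (r → q)), w0
9. p, w0
10. ¬r, w0
11. p → (r → q), w0
12. r → q, w0
13. q, w0
14. ¬(p → (r → q)), w1
15. p, w1
16. ¬(r → q), w1
17. r, w1
18. ¬q, w1
19. p → (p → (r → q)), w1
20. p → (r → q), w1
21. r → q, w1
22. q, w1
Accessibility: w0Rw0, w0Rw1, w1Rw0, w1Rw1
Branch closes: q and ¬q both at w1.
Every branch closes; the branch above is one of them.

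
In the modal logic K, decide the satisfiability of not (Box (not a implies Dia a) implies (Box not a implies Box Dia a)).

1. not (Box (not a implies Dia a) implies (Box not a implies Box Dia a)), 0
2. Box (not a implies Dia a), 0
3. not (Box not a implies Box Dia a), 0
4. Box not a, 0
5. not Box Dia a, 0
6. not Dia a, 1
7. not a implies Dia a, 1
8. not a, 1
9. Dia a, 1
10. a, 2
11. not a, 2
Accessibility: 0R1, 1R2
Branch closes: a and not a both at 2.
All branches of the tableau close; one closing branch shown above.

No, unsatisfiable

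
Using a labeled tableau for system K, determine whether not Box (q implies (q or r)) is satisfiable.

Unsatisfiable

1. not Box (q implies (q or r)), 0
2. not (q implies (q or r)), 1
3. q, 1
4. not (q or r), 1
5. not q, 1
6. not r, 1
Accessibility: 0R1
Branch closes: q and not q both at 1.
All branches of the tableau close; one closing branch shown above.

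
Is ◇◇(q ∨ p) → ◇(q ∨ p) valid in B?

Tableau for the negation ¬(◇◇(q ∨ p) → ◇(q ∨ p)):
1. ¬(◇◇(q ∨ p) → ◇(q ∨ p)), w0
2. ◇◇(q ∨ p), w0   [¬→-rule on 1]
3. ¬◇(q ∨ p), w0   [¬→-rule on 1]
4. ¬(q ∨ p), w0   [¬◇-rule on 3 via w0Rw0]
5. ¬q, w0   [¬∨-rule on 4]
6. ¬p, w0   [¬∨-rule on 4]
7. ◇(q ∨ p), w1   [◇-rule on 2: fresh world w1, w0Rw1]
8. ¬(q ∨ p), w1   [¬◇-rule on 3 via w0Rw1]
9. ¬q, w1   [¬∨-rule on 8]
10. ¬p, w1   [¬∨-rule on 8]
11. q ∨ p, w2   [◇-rule on 7: fresh world w2, w1Rw2]
12. p, w2   [∨-rule on 11 (branches; this branch)]
Accessibility: w0Rw0, w0Rw1, w1Rw0, w1Rw1, w1Rw2, w2Rw1, w2Rw2
The negation has an open branch (countermodel exists).

Invalid (countermodel exists)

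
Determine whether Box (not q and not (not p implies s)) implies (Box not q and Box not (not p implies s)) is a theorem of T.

Valid in T

Tableau for the negation not (Box (not q and not (not p implies s)) implies (Box not q and Box not (not p implies s))):
1. not (Box (not q and not (not p implies s)) implies (Box not q and Box not (not p implies s))), 0
2. Box (not q and not (not p implies s)), 0
3. not (Box not q and Box not (not p implies s)), 0
4. not q and not (not p implies s), 0
5. not q, 0
6. not (not p implies s), 0
7. not p, 0
8. not s, 0
9. not Box not (not p implies s), 0
10. not p implies s, 1
11. not q and not (not p implies s), 1
12. not q, 1
13. not (not p implies s), 1
14. not p, 1
15. not s, 1
16. s, 1
Accessibility: 0R0, 0R1, 1R1
Branch closes: s and not s both at 1.
All branches of the negation close; one closing branch shown above.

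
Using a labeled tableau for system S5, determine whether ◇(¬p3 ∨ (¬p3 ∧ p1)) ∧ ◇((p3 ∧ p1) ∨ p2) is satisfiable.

Satisfiable (open branch found)

1. ◇(¬p3 ∨ (¬p3 ∧ p1)) ∧ ◇((p3 ∧ p1) ∨ p2), u
2. ◇(¬p3 ∨ (¬p3 ∧ p1)), u
3. ◇((p3 ∧ p1) ∨ p2), u
4. ¬p3 ∨ (¬p3 ∧ p1), v
5. ¬p3 ∧ p1, v
6. ¬p3, v
7. p1, v
8. (p3 ∧ p1) ∨ p2, w
9. p2, w
Accessibility: uRu, uRv, uRw, vRu, vRv, vRw, wRu, wRv, wRw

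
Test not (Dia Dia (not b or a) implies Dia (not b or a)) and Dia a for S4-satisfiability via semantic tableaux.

No, unsatisfiable

1. not (Dia Dia (not b or a) implies Dia (not b or a)) and Dia a, w0
2. not (Dia Dia (not b or a) implies Dia (not b or a)), w0
3. Dia a, w0
4. Dia Dia (not b or a), w0
5. not Dia (not b or a), w0
6. not (not b or a), w0
7. b, w0
8. not a, w0
9. a, w1
10. not (not b or a), w1
11. b, w1
12. not a, w1
Accessibility: w0Rw0, w0Rw1, w1Rw1
Branch closes: a and not a both at w1.
All branches of the tableau close; one closing branch shown above.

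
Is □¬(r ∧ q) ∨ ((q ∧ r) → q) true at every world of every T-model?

Tableau for the negation ¬(□¬(r ∧ q) ∨ ((q ∧ r) → q)):
1. ¬(□¬(r ∧ q) ∨ ((q ∧ r) → q)), 0
2. ¬□¬(r ∧ q), 0   [¬∨-rule on 1]
3. ¬((q ∧ r) → q), 0   [¬∨-rule on 1]
4. q ∧ r, 0   [¬→-rule on 3]
5. ¬q, 0   [¬→-rule on 3]
6. q, 0   [∧-rule on 4]
7. r, 0   [∧-rule on 4]
Accessibility: 0R0
Branch closes: q and ¬q both at 0.
Every branch of the negation's tableau closes; the branch above is one of them.

Valid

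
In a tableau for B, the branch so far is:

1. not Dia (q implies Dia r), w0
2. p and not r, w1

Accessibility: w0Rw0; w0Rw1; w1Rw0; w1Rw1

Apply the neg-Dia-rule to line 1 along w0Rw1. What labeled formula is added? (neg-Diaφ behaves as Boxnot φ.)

not (q implies Dia r), w1

neg-Diaφ behaves as Boxnot φ: propagate the negated body to each accessible world.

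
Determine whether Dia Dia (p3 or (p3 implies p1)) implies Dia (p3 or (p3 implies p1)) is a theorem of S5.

Tableau for the negation not (Dia Dia (p3 or (p3 implies p1)) implies Dia (p3 or (p3 implies p1))):
1. not (Dia Dia (p3 or (p3 implies p1)) implies Dia (p3 or (p3 implies p1))), u
2. Dia Dia (p3 or (p3 implies p1)), u
3. not Dia (p3 or (p3 implies p1)), u
4. not (p3 or (p3 implies p1)), u
5. not p3, u
6. not (p3 implies p1), u
7. p3, u
8. not p1, u
Accessibility: uRu
Branch closes: p3 and not p3 both at u.
All branches of the negation close; one closing branch shown above.

Valid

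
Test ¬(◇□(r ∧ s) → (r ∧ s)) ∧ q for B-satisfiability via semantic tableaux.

1. ¬(◇□(r ∧ s) → (r ∧ s)) ∧ q, u
2. ¬(◇□(r ∧ s) → (r ∧ s)), u   [∧-rule on 1]
3. q, u   [∧-rule on 1]
4. ◇□(r ∧ s), u   [¬→-rule on 2]
5. ¬(r ∧ s), u   [¬→-rule on 2]
6. ¬s, u   [¬∧-rule on 5 (branches; this branch)]
7. □(r ∧ s), v   [◇-rule on 4: fresh world v, uRv]
8. r ∧ s, u   [□-rule on 7 via vRu]
9. r, u   [∧-rule on 8]
10. s, u   [∧-rule on 8]
Accessibility: uRu, uRv, vRu, vRv
Branch closes: s and ¬s both at u.
All branches of the tableau close; one closing branch shown above.

Unsatisfiable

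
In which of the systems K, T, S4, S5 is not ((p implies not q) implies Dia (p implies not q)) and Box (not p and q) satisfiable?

T-tableau for the formula:
1. not ((p implies not q) implies Dia (p implies not q)) and Box (not p and q), u
2. not ((p implies not q) implies Dia (p implies not q)), u
3. Box (not p and q), u
4. p implies not q, u
5. not Dia (p implies not q), u
6. not p and q, u
7. not p, u
8. q, u
9. not (p implies not q), u
10. p, u
Accessibility: uRu
Branch closes: p and not p both at u.
Every branch closes (one shown): unsatisfiable in T, hence also in S4, S5 (every S4/S5-frame is a T-frame).
K-tableau for the formula:
1. not ((p implies not q) implies Dia (p implies not q)) and Box (not p and q), u
2. not ((p implies not q) implies Dia (p implies not q)), u
3. Box (not p and q), u
4. p implies not q, u
5. not Dia (p implies not q), u
6. not q, u
Complete open branch: satisfiable in K.

K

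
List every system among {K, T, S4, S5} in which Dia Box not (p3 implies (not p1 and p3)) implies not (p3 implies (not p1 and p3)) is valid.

S4-tableau for the negation not (Dia Box not (p3 implies (not p1 and p3)) implies not (p3 implies (not p1 and p3))):
1. not (Dia Box not (p3 implies (not p1 and p3)) implies not (p3 implies (not p1 and p3))), u
2. Dia Box not (p3 implies (not p1 and p3)), u
3. p3 implies (not p1 and p3), u
4. not p1 and p3, u
5. not p1, u
6. p3, u
7. Box not (p3 implies (not p1 and p3)), v
8. not (p3 implies (not p1 and p3)), v
9. p3, v
10. not (not p1 and p3), v
11. p1, v
Accessibility: uRu, uRv, vRv
Complete open branch: countermodel on an S4-frame, so not valid in S4, nor in K, T (the same frame is also a K-frame and a T-frame).
S5-tableau for the negation not (Dia Box not (p3 implies (not p1 and p3)) implies not (p3 implies (not p1 and p3))):
1. not (Dia Box not (p3 implies (not p1 and p3)) implies not (p3 implies (not p1 and p3))), u
2. Dia Box not (p3 implies (not p1 and p3)), u
3. p3 implies (not p1 and p3), u
4. not p1 and p3, u
5. not p1, u
6. p3, u
7. Box not (p3 implies (not p1 and p3)), v
8. not (p3 implies (not p1 and p3)), u
9. not (not p1 and p3), u
10. not (p3 implies (not p1 and p3)), v
11. p3, v
12. not (not p1 and p3), v
13. not p3, u
Accessibility: uRu, uRv, vRu, vRv
Branch closes: p3 and not p3 both at u.
Every branch closes (one shown): valid in S5.

S5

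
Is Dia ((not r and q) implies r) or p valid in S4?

Not valid

Tableau for the negation not (Dia ((not r and q) implies r) or p):
1. not (Dia ((not r and q) implies r) or p), 0
2. not Dia ((not r and q) implies r), 0   [neg-or-rule on 1]
3. not p, 0   [neg-or-rule on 1]
4. not ((not r and q) implies r), 0   [neg-Dia-rule on 2 via 0R0]
5. not r and q, 0   [neg-implies-rule on 4]
6. not r, 0   [neg-implies-rule on 4]
7. q, 0   [and-rule on 5]
Accessibility: 0R0
The negation has an open branch (countermodel exists).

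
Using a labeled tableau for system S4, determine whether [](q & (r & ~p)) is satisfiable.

Satisfiable

1. [](q & (r & ~p)), u
2. q & (r & ~p), u
3. q, u
4. r & ~p, u
5. r, u
6. ~p, u
Accessibility: uRu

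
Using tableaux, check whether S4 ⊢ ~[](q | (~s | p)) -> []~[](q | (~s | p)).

No, not valid

Tableau for the negation ~(~[](q | (~s | p)) -> []~[](q | (~s | p))):
1. ~(~[](q | (~s | p)) -> []~[](q | (~s | p))), w0
2. ~[](q | (~s | p)), w0
3. ~[]~[](q | (~s | p)), w0
4. ~(q | (~s | p)), w1
5. ~q, w1
6. ~(~s | p), w1
7. s, w1
8. ~p, w1
9. [](q | (~s | p)), w2
10. q | (~s | p), w2
11. ~s | p, w2
12. p, w2
Accessibility: w0Rw0, w0Rw1, w0Rw2, w1Rw1, w2Rw2
The negation has an open branch (countermodel exists).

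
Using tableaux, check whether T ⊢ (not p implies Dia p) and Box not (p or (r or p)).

Not valid

Tableau for the negation not ((not p implies Dia p) and Box not (p or (r or p))):
1. not ((not p implies Dia p) and Box not (p or (r or p))), u
2. not Box not (p or (r or p)), u
3. p or (r or p), v
4. r or p, v
5. p, v
Accessibility: uRu, uRv, vRv
The negation has an open branch (countermodel exists).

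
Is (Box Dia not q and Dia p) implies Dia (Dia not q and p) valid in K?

Valid in K

Tableau for the negation not ((Box Dia not q and Dia p) implies Dia (Dia not q and p)):
1. not ((Box Dia not q and Dia p) implies Dia (Dia not q and p)), w0
2. Box Dia not q and Dia p, w0
3. not Dia (Dia not q and p), w0
4. Box Dia not q, w0
5. Dia p, w0
6. p, w1
7. not (Dia not q and p), w1
8. Dia not q, w1
9. not Dia not q, w1
10. not q, w2
11. q, w2
Accessibility: w0Rw1, w1Rw2
Branch closes: q and not q both at w2.
Every branch of the negation's tableau closes; the branch above is one of them.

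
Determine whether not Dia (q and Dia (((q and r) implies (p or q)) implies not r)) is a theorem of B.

Not valid

Tableau for the negation Dia (q and Dia (((q and r) implies (p or q)) implies not r)):
1. Dia (q and Dia (((q and r) implies (p or q)) implies not r)), w0
2. q and Dia (((q and r) implies (p or q)) implies not r), w1   [Dia-rule on 1: fresh world w1, w0Rw1]
3. q, w1   [and-rule on 2]
4. Dia (((q and r) implies (p or q)) implies not r), w1   [and-rule on 2]
5. ((q and r) implies (p or q)) implies not r, w2   [Dia-rule on 4: fresh world w2, w1Rw2]
6. not r, w2   [implies-rule on 5 (branches; this branch)]
Accessibility: w0Rw0, w0Rw1, w1Rw0, w1Rw1, w1Rw2, w2Rw1, w2Rw2
The negation has an open branch (countermodel exists).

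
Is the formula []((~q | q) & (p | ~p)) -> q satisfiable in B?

Yes, satisfiable

1. []((~q | q) & (p | ~p)) -> q, 0
2. q, 0   [->-rule on 1 (branches; this branch)]
Accessibility: 0R0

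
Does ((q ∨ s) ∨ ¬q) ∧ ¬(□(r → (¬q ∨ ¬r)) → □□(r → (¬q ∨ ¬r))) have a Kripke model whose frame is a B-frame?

Satisfiable (open branch found)

1. ((q ∨ s) ∨ ¬q) ∧ ¬(□(r → (¬q ∨ ¬r)) → □□(r → (¬q ∨ ¬r))), w0
2. (q ∨ s) ∨ ¬q, w0   [∧-rule on 1]
3. ¬(□(r → (¬q ∨ ¬r)) → □□(r → (¬q ∨ ¬r))), w0   [∧-rule on 1]
4. □(r → (¬q ∨ ¬r)), w0   [¬→-rule on 3]
5. ¬□□(r → (¬q ∨ ¬r)), w0   [¬→-rule on 3]
6. r → (¬q ∨ ¬r), w0   [□-rule on 4 via w0Rw0]
7. ¬q, w0   [∨-rule on 2 (branches; this branch)]
8. ¬q ∨ ¬r, w0   [→-rule on 6 (branches; this branch)]
9. ¬r, w0   [∨-rule on 8 (branches; this branch)]
10. ¬□(r → (¬q ∨ ¬r)), w1   [¬□-rule on 5: fresh world w1, w0Rw1]
11. r → (¬q ∨ ¬r), w1   [□-rule on 4 via w0Rw1]
12. ¬q ∨ ¬r, w1   [→-rule on 11 (branches; this branch)]
13. ¬r, w1   [∨-rule on 12 (branches; this branch)]
14. ¬(r → (¬q ∨ ¬r)), w2   [¬□-rule on 10: fresh world w2, w1Rw2]
15. r, w2   [¬→-rule on 14]
16. ¬(¬q ∨ ¬r), w2   [¬→-rule on 14]
17. q, w2   [¬∨-rule on 16]
Accessibility: w0Rw0, w0Rw1, w1Rw0, w1Rw1, w1Rw2, w2Rw1, w2Rw2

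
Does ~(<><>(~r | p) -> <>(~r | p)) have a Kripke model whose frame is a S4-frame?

1. ~(<><>(~r | p) -> <>(~r | p)), u
2. <><>(~r | p), u   [~->-rule on 1]
3. ~<>(~r | p), u   [~->-rule on 1]
4. ~(~r | p), u   [~<>-rule on 3 via uRu]
5. r, u   [~|-rule on 4]
6. ~p, u   [~|-rule on 4]
7. <>(~r | p), v   [<>-rule on 2: fresh world v, uRv]
8. ~(~r | p), v   [~<>-rule on 3 via uRv]
9. r, v   [~|-rule on 8]
10. ~p, v   [~|-rule on 8]
11. ~r | p, w   [<>-rule on 7: fresh world w, vRw]
12. ~(~r | p), w   [~<>-rule on 3 via uRw]
13. r, w   [~|-rule on 12]
14. ~p, w   [~|-rule on 12]
15. p, w   [|-rule on 11 (branches; this branch)]
Accessibility: uRu, uRv, uRw, vRv, vRw, wRw
Branch closes: p and ~p both at w.
Every branch closes; the branch above is one of them.

Unsatisfiable (every branch closes)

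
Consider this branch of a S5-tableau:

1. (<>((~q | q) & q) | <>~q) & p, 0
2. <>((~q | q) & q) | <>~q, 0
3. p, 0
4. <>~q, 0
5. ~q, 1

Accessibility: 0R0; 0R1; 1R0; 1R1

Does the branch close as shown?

There is no literal clash: for every atom and world, at most one sign appears.

Open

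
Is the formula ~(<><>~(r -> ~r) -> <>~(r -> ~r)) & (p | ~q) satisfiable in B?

1. ~(<><>~(r -> ~r) -> <>~(r -> ~r)) & (p | ~q), w0
2. ~(<><>~(r -> ~r) -> <>~(r -> ~r)), w0
3. p | ~q, w0
4. <><>~(r -> ~r), w0
5. ~<>~(r -> ~r), w0
6. r -> ~r, w0
7. ~q, w0
8. ~r, w0
9. <>~(r -> ~r), w1
10. r -> ~r, w1
11. ~r, w1
12. ~(r -> ~r), w2
13. r, w2
Accessibility: w0Rw0, w0Rw1, w1Rw0, w1Rw1, w1Rw2, w2Rw1, w2Rw2

Satisfiable (open branch found)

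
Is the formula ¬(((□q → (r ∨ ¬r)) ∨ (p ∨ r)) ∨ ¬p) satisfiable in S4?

1. ¬(((□q → (r ∨ ¬r)) ∨ (p ∨ r)) ∨ ¬p), u
2. ¬((□q → (r ∨ ¬r)) ∨ (p ∨ r)), u   [¬∨-rule on 1]
3. p, u   [¬∨-rule on 1]
4. ¬(□q → (r ∨ ¬r)), u   [¬∨-rule on 2]
5. ¬(p ∨ r), u   [¬∨-rule on 2]
6. □q, u   [¬→-rule on 4]
7. ¬(r ∨ ¬r), u   [¬→-rule on 4]
8. ¬p, u   [¬∨-rule on 5]
9. ¬r, u   [¬∨-rule on 5]
Accessibility: uRu
Branch closes: p and ¬p both at u.
All branches of the tableau close; one closing branch shown above.

No, unsatisfiable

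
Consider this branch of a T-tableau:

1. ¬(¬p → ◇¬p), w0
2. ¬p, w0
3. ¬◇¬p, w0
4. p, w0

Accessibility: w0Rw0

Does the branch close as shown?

Closed

Both p and ¬p appear at w0.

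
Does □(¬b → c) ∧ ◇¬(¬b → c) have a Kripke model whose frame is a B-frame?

1. □(¬b → c) ∧ ◇¬(¬b → c), 0
2. □(¬b → c), 0
3. ◇¬(¬b → c), 0
4. ¬b → c, 0
5. c, 0
6. ¬(¬b → c), 1
7. ¬b, 1
8. ¬c, 1
9. ¬b → c, 1
10. c, 1
Accessibility: 0R0, 0R1, 1R0, 1R1
Branch closes: c and ¬c both at 1.
(One branch shown.) All branches close.

Unsatisfiable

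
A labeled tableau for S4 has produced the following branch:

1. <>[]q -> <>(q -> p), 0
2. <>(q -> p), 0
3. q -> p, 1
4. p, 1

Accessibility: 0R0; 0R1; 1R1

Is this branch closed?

No, open

No world carries both an atom and its negation.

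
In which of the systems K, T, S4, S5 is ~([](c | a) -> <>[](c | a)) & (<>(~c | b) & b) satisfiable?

K-tableau for the formula:
1. ~([](c | a) -> <>[](c | a)) & (<>(~c | b) & b), u
2. ~([](c | a) -> <>[](c | a)), u   [&-rule on 1]
3. <>(~c | b) & b, u   [&-rule on 1]
4. [](c | a), u   [~->-rule on 2]
5. ~<>[](c | a), u   [~->-rule on 2]
6. <>(~c | b), u   [&-rule on 3]
7. b, u   [&-rule on 3]
8. ~c | b, v   [<>-rule on 6: fresh world v, uRv]
9. c | a, v   [[]-rule on 4 via uRv]
10. ~[](c | a), v   [~<>-rule on 5 via uRv]
11. b, v   [|-rule on 8 (branches; this branch)]
12. a, v   [|-rule on 9 (branches; this branch)]
13. ~(c | a), w   [~[]-rule on 10: fresh world w, vRw]
14. ~c, w   [~|-rule on 13]
15. ~a, w   [~|-rule on 13]
Accessibility: uRv, vRw
Complete open branch: satisfiable in K.
T-tableau for the formula:
1. ~([](c | a) -> <>[](c | a)) & (<>(~c | b) & b), u
2. ~([](c | a) -> <>[](c | a)), u   [&-rule on 1]
3. <>(~c | b) & b, u   [&-rule on 1]
4. [](c | a), u   [~->-rule on 2]
5. ~<>[](c | a), u   [~->-rule on 2]
6. <>(~c | b), u   [&-rule on 3]
7. b, u   [&-rule on 3]
8. c | a, u   [[]-rule on 4 via uRu]
9. ~[](c | a), u   [~<>-rule on 5 via uRu]
10. a, u   [|-rule on 8 (branches; this branch)]
11. ~c | b, v   [<>-rule on 6: fresh world v, uRv]
12. c | a, v   [[]-rule on 4 via uRv]
13. ~[](c | a), v   [~<>-rule on 5 via uRv]
14. b, v   [|-rule on 11 (branches; this branch)]
15. a, v   [|-rule on 12 (branches; this branch)]
16. ~(c | a), w   [~[]-rule on 9: fresh world w, uRw]
17. ~c, w   [~|-rule on 16]
18. ~a, w   [~|-rule on 16]
19. c | a, w   [[]-rule on 4 via uRw]
20. ~[](c | a), w   [~<>-rule on 5 via uRw]
21. a, w   [|-rule on 19 (branches; this branch)]
Accessibility: uRu, uRv, uRw, vRv, wRw
Branch closes: a and ~a both at w.
Every branch closes (one shown): unsatisfiable in T, hence also in S4, S5 (every S4/S5-frame is a T-frame).

K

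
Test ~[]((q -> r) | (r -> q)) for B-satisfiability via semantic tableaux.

1. ~[]((q -> r) | (r -> q)), u
2. ~((q -> r) | (r -> q)), v   [~[]-rule on 1: fresh world v, uRv]
3. ~(q -> r), v   [~|-rule on 2]
4. ~(r -> q), v   [~|-rule on 2]
5. q, v   [~->-rule on 3]
6. ~r, v   [~->-rule on 3]
7. r, v   [~->-rule on 4]
8. ~q, v   [~->-rule on 4]
Accessibility: uRu, uRv, vRu, vRv
Branch closes: r and ~r both at v.
(One branch shown.) All branches close.

No, unsatisfiable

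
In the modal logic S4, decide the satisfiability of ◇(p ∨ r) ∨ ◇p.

Yes, satisfiable

1. ◇(p ∨ r) ∨ ◇p, 0
2. ◇p, 0
3. p, 1
Accessibility: 0R0, 0R1, 1R1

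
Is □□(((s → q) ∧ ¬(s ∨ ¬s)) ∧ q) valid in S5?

Tableau for the negation ¬□□(((s → q) ∧ ¬(s ∨ ¬s)) ∧ q):
1. ¬□□(((s → q) ∧ ¬(s ∨ ¬s)) ∧ q), u
2. ¬□(((s → q) ∧ ¬(s ∨ ¬s)) ∧ q), v
3. ¬(((s → q) ∧ ¬(s ∨ ¬s)) ∧ q), w
4. ¬q, w
Accessibility: uRu, uRv, uRw, vRu, vRv, vRw, wRu, wRv, wRw
The negation has an open branch (countermodel exists).

No, not valid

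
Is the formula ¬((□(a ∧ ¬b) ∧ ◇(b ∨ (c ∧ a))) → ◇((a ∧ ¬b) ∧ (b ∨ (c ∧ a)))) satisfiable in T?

No, unsatisfiable

1. ¬((□(a ∧ ¬b) ∧ ◇(b ∨ (c ∧ a))) → ◇((a ∧ ¬b) ∧ (b ∨ (c ∧ a)))), w0
2. □(a ∧ ¬b) ∧ ◇(b ∨ (c ∧ a)), w0
3. ¬◇((a ∧ ¬b) ∧ (b ∨ (c ∧ a))), w0
4. □(a ∧ ¬b), w0
5. ◇(b ∨ (c ∧ a)), w0
6. ¬((a ∧ ¬b) ∧ (b ∨ (c ∧ a))), w0
7. a ∧ ¬b, w0
8. a, w0
9. ¬b, w0
10. ¬(b ∨ (c ∧ a)), w0
11. ¬(c ∧ a), w0
12. ¬c, w0
13. b ∨ (c ∧ a), w1
14. ¬((a ∧ ¬b) ∧ (b ∨ (c ∧ a))), w1
15. a ∧ ¬b, w1
16. a, w1
17. ¬b, w1
18. c ∧ a, w1
19. c, w1
20. ¬(b ∨ (c ∧ a)), w1
21. ¬(c ∧ a), w1
22. ¬a, w1
Accessibility: w0Rw0, w0Rw1, w1Rw1
Branch closes: a and ¬a both at w1.
(One branch shown.) All branches close.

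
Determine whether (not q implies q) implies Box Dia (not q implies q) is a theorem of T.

Not valid

Tableau for the negation not ((not q implies q) implies Box Dia (not q implies q)):
1. not ((not q implies q) implies Box Dia (not q implies q)), w0
2. not q implies q, w0
3. not Box Dia (not q implies q), w0
4. q, w0
5. not Dia (not q implies q), w1
6. not (not q implies q), w1
7. not q, w1
Accessibility: w0Rw0, w0Rw1, w1Rw1
The negation has an open branch (countermodel exists).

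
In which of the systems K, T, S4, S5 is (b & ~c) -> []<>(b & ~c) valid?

S5

S5-tableau for the negation ~((b & ~c) -> []<>(b & ~c)):
1. ~((b & ~c) -> []<>(b & ~c)), u
2. b & ~c, u
3. ~[]<>(b & ~c), u
4. b, u
5. ~c, u
6. ~<>(b & ~c), v
7. ~(b & ~c), u
8. ~(b & ~c), v
9. c, u
Accessibility: uRu, uRv, vRu, vRv
Branch closes: c and ~c both at u.
Every branch closes (one shown): valid in S5.
S4-tableau for the negation ~((b & ~c) -> []<>(b & ~c)):
1. ~((b & ~c) -> []<>(b & ~c)), u
2. b & ~c, u
3. ~[]<>(b & ~c), u
4. b, u
5. ~c, u
6. ~<>(b & ~c), v
7. ~(b & ~c), v
8. c, v
Accessibility: uRu, uRv, vRv
Complete open branch: countermodel on an S4-frame, so not valid in S4, nor in K, T (the same frame is also a K-frame and a T-frame).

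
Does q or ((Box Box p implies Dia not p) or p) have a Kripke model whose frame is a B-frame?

Yes, satisfiable

1. q or ((Box Box p implies Dia not p) or p), w0
2. (Box Box p implies Dia not p) or p, w0   [or-rule on 1 (branches; this branch)]
3. p, w0   [or-rule on 2 (branches; this branch)]
Accessibility: w0Rw0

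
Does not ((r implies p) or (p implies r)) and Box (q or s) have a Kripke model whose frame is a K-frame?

1. not ((r implies p) or (p implies r)) and Box (q or s), u
2. not ((r implies p) or (p implies r)), u
3. Box (q or s), u
4. not (r implies p), u
5. not (p implies r), u
6. r, u
7. not p, u
8. p, u
9. not r, u
Branch closes: p and not p both at u.
Every branch closes; the branch above is one of them.

Unsatisfiable (every branch closes)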